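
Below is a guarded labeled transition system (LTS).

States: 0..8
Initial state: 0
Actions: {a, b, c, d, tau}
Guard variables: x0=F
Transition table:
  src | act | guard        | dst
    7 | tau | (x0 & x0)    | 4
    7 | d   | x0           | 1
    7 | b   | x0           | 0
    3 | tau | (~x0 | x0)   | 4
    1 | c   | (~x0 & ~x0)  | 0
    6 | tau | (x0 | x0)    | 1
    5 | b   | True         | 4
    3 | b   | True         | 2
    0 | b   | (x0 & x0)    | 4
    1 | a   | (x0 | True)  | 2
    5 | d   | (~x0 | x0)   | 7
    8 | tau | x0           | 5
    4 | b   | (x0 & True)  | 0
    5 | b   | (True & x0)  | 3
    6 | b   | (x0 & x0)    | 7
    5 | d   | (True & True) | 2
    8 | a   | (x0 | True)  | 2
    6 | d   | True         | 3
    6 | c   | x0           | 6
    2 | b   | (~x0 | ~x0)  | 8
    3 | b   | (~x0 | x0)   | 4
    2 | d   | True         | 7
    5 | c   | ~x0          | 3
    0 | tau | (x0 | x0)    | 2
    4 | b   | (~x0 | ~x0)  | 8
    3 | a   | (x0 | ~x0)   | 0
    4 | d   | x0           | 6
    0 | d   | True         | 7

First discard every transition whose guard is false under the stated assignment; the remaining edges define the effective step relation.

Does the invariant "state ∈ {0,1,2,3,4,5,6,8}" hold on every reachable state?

Answer: INVARIANT VIOLATED at state 7

Analysis:
Allowed set {0,1,2,3,4,5,6,8}
Reachable = {0,7}
  0: safe
  7: outside
witness against invariant: d → 7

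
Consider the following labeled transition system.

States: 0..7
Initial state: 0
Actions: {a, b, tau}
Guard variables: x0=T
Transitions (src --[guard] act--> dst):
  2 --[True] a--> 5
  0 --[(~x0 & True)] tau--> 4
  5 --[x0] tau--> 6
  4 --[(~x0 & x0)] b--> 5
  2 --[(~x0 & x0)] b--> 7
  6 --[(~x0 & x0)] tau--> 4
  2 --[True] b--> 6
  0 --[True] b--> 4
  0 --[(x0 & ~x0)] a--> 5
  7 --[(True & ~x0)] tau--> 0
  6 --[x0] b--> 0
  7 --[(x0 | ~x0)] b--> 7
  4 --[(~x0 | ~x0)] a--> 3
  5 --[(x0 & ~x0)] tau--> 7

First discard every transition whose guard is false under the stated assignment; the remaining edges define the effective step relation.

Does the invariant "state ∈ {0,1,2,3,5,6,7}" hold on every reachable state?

Answer: INVARIANT VIOLATED at state 4

Trace:
Allowed set {0,1,2,3,5,6,7}
Reach set: {0,4}
  0: ok
  4: outside
witness against invariant: b → 4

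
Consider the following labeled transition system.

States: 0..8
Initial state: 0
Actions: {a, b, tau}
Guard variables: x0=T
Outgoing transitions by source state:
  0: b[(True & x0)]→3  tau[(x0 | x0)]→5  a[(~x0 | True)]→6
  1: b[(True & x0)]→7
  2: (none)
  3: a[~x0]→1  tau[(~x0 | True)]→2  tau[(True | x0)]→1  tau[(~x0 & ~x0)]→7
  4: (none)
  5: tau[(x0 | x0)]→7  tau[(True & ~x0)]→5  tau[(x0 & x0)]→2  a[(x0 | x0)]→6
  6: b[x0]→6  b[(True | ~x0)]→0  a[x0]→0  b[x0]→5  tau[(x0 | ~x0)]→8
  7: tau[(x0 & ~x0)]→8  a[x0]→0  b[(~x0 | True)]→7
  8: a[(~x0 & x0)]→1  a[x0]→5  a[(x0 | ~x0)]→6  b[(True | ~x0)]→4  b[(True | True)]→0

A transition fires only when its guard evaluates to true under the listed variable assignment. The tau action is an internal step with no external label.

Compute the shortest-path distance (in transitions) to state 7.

BFS to 7:
  depth 0: {0}
  depth 1: {3,5,6}
  depth 2: {1,2,7,8}
first hit 7 at d=2 via tau·tau

Answer: 2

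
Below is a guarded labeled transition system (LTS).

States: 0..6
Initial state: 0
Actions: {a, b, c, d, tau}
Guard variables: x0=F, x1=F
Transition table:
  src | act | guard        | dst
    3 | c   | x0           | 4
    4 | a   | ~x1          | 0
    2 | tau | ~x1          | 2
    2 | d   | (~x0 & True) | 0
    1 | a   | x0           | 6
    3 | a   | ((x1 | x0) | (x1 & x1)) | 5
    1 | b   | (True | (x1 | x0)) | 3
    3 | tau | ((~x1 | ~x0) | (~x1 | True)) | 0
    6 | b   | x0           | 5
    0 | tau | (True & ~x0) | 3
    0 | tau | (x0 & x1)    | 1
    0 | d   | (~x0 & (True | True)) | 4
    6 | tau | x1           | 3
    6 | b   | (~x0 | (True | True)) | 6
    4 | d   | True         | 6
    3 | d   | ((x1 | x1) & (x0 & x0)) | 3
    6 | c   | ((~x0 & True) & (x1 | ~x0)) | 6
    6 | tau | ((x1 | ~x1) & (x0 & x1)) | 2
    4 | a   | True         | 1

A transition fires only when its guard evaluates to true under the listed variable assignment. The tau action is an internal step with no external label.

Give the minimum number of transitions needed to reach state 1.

Answer: 2

Working:
Breadth-first toward 1:
  L0 = {0}
  L1 = {3,4}
  L2 = {1,6}
first hit 1 at d=2 via d·a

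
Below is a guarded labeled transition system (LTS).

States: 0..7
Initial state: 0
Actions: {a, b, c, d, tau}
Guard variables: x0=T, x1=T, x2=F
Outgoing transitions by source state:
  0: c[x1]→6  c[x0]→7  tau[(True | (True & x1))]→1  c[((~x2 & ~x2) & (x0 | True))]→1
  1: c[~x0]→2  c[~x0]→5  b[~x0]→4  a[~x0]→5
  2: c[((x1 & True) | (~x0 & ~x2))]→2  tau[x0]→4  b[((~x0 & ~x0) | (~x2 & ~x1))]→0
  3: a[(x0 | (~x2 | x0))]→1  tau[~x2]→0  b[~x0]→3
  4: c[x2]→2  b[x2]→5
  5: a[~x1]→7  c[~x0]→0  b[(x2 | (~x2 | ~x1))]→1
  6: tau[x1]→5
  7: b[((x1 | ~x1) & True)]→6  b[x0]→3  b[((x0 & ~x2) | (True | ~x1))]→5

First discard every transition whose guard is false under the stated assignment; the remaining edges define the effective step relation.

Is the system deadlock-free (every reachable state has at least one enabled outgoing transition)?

R = {0,1,3,5,6,7}
  0: c→1  c→6  c→7  tau→1  [4 out]
  1: ∅  [deadlock]
  3: a→1  tau→0  [2 out]
  5: b→1  [1 out]
  6: tau→5  [1 out]
  7: b→3  b→5  b→6  [3 out]
Path to 1: c

Answer: DEADLOCK at state 1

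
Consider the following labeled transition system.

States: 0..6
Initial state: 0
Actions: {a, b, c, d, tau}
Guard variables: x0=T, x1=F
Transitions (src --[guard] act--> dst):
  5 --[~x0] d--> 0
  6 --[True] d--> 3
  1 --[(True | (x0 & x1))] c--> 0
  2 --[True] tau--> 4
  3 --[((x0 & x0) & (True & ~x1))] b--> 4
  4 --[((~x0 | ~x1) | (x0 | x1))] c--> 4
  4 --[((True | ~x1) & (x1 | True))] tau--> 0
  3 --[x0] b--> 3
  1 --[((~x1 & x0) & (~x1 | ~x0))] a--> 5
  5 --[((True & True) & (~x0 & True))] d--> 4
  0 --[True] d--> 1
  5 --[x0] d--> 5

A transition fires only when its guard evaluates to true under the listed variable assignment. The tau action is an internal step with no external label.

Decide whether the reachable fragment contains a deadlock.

R = {0,1,5}
  0: d→1  [1 exit(s)]
  1: a→5  c→0  [2 exit(s)]
  5: d→5  [1 exit(s)]

Answer: DEADLOCK-FREE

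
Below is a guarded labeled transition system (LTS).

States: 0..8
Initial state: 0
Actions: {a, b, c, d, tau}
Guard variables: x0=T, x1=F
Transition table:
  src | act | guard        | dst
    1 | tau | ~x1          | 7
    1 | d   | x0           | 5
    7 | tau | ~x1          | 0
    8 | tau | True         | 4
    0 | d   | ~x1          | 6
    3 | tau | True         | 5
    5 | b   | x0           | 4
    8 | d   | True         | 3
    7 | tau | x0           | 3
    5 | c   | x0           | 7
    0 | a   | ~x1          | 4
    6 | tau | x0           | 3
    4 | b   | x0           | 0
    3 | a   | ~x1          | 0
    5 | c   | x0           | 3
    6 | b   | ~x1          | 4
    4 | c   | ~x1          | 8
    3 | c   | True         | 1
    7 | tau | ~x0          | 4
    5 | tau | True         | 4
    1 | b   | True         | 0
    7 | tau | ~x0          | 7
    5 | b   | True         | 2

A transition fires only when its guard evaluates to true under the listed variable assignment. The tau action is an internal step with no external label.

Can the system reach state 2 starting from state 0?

21 transition(s) survive guard evaluation.
depth 0: {0}
depth 1: {4,6}  total {0,4,6}
depth 2: {3,8}  total {0,3,4,6,8}
depth 3: {1,5}  total {0,1,3,4,5,6,8}
depth 4: {2,7}  total {0,1,2,3,4,5,6,7,8}
Reach set: {0,1,2,3,4,5,6,7,8}
witness 2: d·tau·tau·b

Answer: REACHABLE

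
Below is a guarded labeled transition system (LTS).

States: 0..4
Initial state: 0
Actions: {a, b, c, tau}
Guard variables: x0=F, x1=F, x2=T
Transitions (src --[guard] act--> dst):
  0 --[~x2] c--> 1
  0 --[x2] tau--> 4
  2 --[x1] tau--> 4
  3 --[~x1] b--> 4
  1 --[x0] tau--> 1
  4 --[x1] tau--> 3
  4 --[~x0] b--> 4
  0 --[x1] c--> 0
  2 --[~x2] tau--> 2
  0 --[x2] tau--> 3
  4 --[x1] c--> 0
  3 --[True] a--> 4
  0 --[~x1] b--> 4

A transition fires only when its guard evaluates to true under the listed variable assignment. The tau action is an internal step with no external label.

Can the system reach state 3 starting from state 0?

Answer: REACHABLE

Working:
After dropping false guards: 6 live edges.
depth 0: {0}
depth 1: {3,4}  now seen {0,3,4}
R = {0,3,4}
trace reaching 3: tau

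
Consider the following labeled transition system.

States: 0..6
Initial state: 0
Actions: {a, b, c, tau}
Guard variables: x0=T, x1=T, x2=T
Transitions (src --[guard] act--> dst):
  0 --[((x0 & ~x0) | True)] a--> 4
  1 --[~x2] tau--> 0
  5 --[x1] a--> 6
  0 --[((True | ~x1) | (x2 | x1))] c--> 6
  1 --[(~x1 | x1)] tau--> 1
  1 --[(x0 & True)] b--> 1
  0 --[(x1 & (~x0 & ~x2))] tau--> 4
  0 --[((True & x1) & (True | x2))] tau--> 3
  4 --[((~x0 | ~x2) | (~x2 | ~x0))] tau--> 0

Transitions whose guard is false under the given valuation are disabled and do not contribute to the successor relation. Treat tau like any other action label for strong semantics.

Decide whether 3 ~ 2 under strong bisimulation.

Answer: BISIMILAR

Trace:
Refine partition for ~:
  round 0: {{0,1,2,3,4,5,6}}
  round 1: {{0},{1},{2,3,4,6},{5}}
4 equivalence class(es) (converged in 2)
class of 3: {2,3,4,6}; class of 2: {2,3,4,6}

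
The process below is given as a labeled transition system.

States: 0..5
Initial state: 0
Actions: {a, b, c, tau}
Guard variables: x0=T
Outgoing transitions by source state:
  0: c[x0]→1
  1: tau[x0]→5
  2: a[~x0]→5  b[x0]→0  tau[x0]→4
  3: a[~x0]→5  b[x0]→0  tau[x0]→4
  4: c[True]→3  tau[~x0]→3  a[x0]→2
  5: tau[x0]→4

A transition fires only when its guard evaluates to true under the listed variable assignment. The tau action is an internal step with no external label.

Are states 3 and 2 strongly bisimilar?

Bisimulation quotient by refinement:
  P[0] = {{0,1,2,3,4,5}}
  P[1] = {{0},{1,5},{2,3},{4}}
  P[2] = {{0},{1},{2,3},{4},{5}}
Fixed point at round 3; 5 class(es).
[3]={2,3}  [2]={2,3}

Answer: BISIMILAR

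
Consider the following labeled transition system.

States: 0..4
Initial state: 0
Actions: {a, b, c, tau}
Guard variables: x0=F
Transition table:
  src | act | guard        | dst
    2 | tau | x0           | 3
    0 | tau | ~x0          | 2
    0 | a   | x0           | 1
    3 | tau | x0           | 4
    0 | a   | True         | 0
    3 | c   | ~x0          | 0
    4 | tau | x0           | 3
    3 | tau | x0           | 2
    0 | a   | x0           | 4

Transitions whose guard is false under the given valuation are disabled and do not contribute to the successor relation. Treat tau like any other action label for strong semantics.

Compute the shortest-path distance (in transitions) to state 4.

Answer: UNREACHABLE

Analysis:
Breadth-first toward 4:
  Layer 0: {0}
  Layer 1: {2}
4 never appears.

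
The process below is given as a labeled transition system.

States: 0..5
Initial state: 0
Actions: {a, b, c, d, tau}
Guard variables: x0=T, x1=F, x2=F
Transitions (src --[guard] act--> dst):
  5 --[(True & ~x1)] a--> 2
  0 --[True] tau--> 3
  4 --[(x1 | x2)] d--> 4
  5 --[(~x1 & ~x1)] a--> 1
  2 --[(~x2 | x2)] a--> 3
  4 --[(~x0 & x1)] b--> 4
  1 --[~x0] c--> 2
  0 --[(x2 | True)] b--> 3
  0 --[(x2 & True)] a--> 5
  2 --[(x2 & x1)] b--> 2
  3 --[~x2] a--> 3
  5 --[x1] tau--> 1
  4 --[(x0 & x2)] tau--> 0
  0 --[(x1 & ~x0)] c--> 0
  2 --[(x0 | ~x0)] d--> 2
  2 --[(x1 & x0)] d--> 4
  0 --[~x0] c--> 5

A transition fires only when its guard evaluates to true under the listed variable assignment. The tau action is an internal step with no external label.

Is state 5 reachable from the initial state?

After dropping false guards: 7 live edges.
L0 = {0}
L1 = {3}  cumulative {0,3}
Reachable = {0,3}

Answer: UNREACHABLE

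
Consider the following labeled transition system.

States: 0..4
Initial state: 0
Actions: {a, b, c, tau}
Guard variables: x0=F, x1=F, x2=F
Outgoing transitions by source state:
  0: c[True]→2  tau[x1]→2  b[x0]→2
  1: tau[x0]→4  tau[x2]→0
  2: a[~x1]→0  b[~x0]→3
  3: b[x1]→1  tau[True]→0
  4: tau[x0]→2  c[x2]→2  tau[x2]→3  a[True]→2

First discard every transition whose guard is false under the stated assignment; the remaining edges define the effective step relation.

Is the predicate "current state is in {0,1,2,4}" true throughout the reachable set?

Allowed set {0,1,2,4}
Reachable = {0,2,3}
  0: ✓
  2: ✓
  3: VIOLATES
counterexample path to 3: c·b

Answer: INVARIANT VIOLATED at state 3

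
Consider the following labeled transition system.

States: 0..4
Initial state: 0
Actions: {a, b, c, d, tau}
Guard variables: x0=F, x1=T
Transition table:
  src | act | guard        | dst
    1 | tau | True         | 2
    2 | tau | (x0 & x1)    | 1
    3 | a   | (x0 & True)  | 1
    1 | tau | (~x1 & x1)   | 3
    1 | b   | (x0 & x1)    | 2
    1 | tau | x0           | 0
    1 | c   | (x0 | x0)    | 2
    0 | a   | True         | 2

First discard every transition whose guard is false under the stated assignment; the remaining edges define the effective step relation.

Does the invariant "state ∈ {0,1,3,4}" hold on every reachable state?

Allowed set {0,1,3,4}
Reachable = {0,2}
  0: ok
  2: ✗ unsafe
counterexample path to 2: a

Answer: INVARIANT VIOLATED at state 2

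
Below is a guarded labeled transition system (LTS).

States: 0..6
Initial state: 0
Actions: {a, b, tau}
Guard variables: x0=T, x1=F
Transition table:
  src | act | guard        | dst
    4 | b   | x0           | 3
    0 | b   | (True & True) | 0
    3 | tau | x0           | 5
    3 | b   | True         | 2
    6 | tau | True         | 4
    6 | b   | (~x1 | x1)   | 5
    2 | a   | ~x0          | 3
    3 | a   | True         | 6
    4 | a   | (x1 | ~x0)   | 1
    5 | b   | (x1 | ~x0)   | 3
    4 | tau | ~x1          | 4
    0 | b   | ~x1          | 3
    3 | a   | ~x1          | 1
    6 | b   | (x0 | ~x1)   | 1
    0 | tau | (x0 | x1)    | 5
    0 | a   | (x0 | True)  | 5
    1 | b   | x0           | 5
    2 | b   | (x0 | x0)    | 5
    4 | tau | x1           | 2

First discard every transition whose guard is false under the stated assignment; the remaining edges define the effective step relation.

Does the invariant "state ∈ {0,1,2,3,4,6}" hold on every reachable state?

Safe = {0,1,2,3,4,6}
R = {0,1,2,3,4,5,6}
  0: ✓
  1: ✓
  2: ✓
  3: ✓
  4: ✓
  5: ✗ unsafe
  6: ✓
reach 5 via tau — violates

Answer: INVARIANT VIOLATED at state 5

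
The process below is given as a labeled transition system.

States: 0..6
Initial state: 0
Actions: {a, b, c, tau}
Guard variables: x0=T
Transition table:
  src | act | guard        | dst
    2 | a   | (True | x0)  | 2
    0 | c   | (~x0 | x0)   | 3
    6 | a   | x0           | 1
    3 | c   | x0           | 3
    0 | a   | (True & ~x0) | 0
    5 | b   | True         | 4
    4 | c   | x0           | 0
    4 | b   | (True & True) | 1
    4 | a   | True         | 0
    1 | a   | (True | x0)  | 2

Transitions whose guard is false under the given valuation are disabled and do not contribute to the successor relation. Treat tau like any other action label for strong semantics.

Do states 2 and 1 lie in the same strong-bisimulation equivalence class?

Refine partition for ~:
  round 0: {{0,1,2,3,4,5,6}}
  round 1: {{0,3},{1,2,6},{4},{5}}
4 equivalence class(es) (converged in 2)
class of 2: {1,2,6}; class of 1: {1,2,6}

Answer: BISIMILAR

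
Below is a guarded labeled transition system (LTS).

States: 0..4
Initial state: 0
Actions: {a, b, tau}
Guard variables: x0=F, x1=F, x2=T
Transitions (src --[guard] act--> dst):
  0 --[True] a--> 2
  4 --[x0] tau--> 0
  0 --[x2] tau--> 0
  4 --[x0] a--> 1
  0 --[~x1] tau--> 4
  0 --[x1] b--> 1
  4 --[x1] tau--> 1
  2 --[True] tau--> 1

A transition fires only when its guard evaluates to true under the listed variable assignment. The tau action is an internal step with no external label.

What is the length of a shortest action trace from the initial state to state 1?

BFS to 1:
  L0 = {0}
  L1 = {2,4}
  L2 = {1}
depth(1)=2, e.g. a·tau

Answer: 2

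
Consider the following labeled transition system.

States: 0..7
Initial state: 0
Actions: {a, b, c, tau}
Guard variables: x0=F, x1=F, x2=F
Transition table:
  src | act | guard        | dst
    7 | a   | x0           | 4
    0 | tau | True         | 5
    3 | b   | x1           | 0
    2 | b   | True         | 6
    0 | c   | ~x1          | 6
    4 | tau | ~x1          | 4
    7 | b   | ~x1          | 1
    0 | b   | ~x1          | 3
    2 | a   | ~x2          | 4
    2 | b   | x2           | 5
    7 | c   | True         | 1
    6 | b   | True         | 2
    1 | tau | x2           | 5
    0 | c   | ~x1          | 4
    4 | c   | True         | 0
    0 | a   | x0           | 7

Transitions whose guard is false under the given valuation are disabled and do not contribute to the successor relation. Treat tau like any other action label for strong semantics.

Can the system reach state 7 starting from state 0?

Answer: UNREACHABLE

Trace:
After dropping false guards: 11 live edges.
L0 = {0}
L1 = {3,4,5,6}  now seen {0,3,4,5,6}
L2 = {2}  now seen {0,2,3,4,5,6}
Reachable = {0,2,3,4,5,6}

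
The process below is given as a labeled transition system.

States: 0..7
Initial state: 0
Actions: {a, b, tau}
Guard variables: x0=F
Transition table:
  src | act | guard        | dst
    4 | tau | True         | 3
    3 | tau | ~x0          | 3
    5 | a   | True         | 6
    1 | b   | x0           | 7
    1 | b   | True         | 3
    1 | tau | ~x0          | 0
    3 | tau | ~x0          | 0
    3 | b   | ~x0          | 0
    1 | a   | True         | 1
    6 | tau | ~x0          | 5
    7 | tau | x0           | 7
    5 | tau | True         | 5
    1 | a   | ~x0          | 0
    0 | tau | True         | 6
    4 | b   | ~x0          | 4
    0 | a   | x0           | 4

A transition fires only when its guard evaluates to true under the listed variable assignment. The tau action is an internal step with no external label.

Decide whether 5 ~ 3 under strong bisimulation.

Answer: NOT BISIMILAR

Analysis:
Compute ~ classes (split until stable):
  π0 = {{0,1,2,3,4,5,6,7}}
  π1 = {{0,6},{1},{2,7},{3,4},{5}}
  π2 = {{0},{1},{2,7},{3},{4},{5},{6}}
Fixed point at round 3; 7 class(es).
[5]={5}  [3]={3}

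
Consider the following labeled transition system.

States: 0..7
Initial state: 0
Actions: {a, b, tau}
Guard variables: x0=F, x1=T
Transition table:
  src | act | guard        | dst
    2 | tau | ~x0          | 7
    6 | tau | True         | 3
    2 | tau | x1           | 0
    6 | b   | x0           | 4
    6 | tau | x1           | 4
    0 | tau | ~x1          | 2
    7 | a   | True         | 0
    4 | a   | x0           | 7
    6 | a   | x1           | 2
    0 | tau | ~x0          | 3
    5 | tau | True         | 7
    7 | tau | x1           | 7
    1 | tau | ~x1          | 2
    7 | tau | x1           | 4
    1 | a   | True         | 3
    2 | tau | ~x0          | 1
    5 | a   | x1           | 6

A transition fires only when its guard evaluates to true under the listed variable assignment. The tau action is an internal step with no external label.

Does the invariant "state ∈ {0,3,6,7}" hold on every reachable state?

Inv-set: {0,3,6,7}
R = {0,3}
  0: ✓
  3: ✓

Answer: INVARIANT HOLDS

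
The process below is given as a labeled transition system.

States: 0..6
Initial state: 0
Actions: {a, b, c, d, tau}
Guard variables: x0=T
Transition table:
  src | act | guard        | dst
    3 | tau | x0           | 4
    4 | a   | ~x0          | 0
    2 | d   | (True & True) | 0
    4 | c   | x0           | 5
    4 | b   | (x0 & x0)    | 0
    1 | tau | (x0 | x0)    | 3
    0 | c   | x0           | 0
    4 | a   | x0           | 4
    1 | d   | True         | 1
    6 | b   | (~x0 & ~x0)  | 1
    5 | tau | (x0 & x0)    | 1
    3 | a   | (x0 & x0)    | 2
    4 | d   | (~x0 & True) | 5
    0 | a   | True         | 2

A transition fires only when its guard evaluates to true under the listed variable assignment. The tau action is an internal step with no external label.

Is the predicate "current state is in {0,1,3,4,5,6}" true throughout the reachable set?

Answer: INVARIANT VIOLATED at state 2

Analysis:
Safe = {0,1,3,4,5,6}
R = {0,2}
  0: safe
  2: ✗ unsafe
counterexample path to 2: a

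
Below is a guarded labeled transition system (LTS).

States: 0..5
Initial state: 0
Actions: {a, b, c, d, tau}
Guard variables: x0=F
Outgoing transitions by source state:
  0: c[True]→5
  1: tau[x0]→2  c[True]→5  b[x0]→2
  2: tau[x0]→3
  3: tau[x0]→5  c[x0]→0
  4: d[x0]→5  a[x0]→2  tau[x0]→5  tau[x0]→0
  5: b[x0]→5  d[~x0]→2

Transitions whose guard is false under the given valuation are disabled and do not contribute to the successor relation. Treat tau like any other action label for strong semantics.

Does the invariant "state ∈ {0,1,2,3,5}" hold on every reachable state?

Answer: INVARIANT HOLDS

Trace:
Safe = {0,1,2,3,5}
Reach set: {0,2,5}
  0: ok
  2: ok
  5: ok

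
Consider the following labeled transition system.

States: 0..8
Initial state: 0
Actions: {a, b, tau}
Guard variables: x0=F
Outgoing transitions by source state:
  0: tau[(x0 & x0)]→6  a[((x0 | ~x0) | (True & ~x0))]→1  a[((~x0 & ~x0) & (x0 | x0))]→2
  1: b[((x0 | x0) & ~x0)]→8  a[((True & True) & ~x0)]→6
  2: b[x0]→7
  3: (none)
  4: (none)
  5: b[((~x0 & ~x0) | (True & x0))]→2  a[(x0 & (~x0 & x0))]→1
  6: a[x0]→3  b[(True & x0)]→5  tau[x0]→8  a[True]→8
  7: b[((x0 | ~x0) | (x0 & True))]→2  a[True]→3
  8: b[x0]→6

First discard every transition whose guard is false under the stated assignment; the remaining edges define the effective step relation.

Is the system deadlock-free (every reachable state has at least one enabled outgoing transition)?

R = {0,1,6,8}
  0: a→1  [deg 1]
  1: a→6  [deg 1]
  6: a→8  [deg 1]
  8: ∅  [STUCK]
trace reaching 8: a·a·a

Answer: DEADLOCK at state 8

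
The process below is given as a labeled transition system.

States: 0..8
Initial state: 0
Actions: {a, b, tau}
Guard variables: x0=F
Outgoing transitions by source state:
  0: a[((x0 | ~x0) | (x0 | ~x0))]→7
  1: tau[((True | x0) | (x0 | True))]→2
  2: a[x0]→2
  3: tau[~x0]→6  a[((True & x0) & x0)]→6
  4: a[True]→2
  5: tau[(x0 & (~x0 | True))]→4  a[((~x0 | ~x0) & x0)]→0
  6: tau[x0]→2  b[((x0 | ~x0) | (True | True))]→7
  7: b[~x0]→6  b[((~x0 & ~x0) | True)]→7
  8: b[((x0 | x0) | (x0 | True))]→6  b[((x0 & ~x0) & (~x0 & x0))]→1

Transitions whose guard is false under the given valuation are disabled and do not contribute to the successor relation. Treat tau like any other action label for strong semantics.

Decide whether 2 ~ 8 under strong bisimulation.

Bisimulation quotient by refinement:
  round 0: {{0,1,2,3,4,5,6,7,8}}
  round 1: {{0,4},{1,3},{2,5},{6,7,8}}
  round 2: {{0},{1},{2,5},{3},{4},{6,7,8}}
6 equivalence class(es) (converged in 3)
class of 2: {2,5}; class of 8: {6,7,8}

Answer: NOT BISIMILAR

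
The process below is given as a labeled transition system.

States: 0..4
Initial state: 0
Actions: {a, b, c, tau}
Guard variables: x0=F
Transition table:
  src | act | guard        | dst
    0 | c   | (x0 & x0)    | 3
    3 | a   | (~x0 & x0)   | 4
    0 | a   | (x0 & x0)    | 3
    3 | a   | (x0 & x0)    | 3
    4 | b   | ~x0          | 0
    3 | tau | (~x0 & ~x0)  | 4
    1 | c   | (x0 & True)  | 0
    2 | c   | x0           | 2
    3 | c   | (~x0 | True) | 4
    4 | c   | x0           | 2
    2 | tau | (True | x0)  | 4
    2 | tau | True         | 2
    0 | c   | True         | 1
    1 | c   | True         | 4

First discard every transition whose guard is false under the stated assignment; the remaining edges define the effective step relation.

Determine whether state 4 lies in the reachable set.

Guard filter leaves 7 enabled edge(s).
L0 = {0}
L1 = {1}  total {0,1}
L2 = {4}  total {0,1,4}
R = {0,1,4}
Path to 4: c·c

Answer: REACHABLE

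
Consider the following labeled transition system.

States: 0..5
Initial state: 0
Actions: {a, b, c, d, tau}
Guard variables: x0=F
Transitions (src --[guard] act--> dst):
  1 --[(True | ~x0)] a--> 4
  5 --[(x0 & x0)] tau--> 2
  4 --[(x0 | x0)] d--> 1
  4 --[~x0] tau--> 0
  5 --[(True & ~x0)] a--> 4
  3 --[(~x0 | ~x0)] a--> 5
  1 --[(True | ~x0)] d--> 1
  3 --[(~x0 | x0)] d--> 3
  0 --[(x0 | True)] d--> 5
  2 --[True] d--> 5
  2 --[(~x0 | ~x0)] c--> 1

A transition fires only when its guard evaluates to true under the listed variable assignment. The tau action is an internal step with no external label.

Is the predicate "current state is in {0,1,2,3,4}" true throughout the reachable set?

Safe = {0,1,2,3,4}
R = {0,4,5}
  0: safe
  4: safe
  5: ✗ unsafe
witness against invariant: d → 5

Answer: INVARIANT VIOLATED at state 5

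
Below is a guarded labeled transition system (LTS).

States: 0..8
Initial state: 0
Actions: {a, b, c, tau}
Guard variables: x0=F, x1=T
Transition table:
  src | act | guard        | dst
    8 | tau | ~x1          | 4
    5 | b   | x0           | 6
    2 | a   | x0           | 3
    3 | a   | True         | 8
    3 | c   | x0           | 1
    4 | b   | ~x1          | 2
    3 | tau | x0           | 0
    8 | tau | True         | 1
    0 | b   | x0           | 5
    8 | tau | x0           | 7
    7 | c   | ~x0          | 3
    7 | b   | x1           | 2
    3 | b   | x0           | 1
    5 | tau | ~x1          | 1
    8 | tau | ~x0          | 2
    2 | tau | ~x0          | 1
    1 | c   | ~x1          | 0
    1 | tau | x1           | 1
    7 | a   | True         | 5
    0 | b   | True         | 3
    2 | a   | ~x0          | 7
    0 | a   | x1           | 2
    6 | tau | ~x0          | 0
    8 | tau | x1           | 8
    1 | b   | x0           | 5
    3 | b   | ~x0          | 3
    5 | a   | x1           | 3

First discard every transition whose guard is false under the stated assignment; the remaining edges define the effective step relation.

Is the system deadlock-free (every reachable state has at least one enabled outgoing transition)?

R = {0,1,2,3,5,7,8}
  0: a→2  b→3  [deg 2]
  1: tau→1  [deg 1]
  2: a→7  tau→1  [deg 2]
  3: a→8  b→3  [deg 2]
  5: a→3  [deg 1]
  7: a→5  b→2  c→3  [deg 3]
  8: tau→1  tau→2  tau→8  [deg 3]

Answer: DEADLOCK-FREE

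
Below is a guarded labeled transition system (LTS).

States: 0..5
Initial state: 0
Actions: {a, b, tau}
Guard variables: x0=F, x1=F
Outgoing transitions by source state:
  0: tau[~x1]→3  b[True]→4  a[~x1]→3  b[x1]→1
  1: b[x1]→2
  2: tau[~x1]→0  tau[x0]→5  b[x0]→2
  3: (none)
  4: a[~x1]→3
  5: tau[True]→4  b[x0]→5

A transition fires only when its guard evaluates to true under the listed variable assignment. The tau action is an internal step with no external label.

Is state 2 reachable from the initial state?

Answer: UNREACHABLE

Analysis:
6 transition(s) survive guard evaluation.
L0 = {0}
L1 = {3,4}  now seen {0,3,4}
Reach set: {0,3,4}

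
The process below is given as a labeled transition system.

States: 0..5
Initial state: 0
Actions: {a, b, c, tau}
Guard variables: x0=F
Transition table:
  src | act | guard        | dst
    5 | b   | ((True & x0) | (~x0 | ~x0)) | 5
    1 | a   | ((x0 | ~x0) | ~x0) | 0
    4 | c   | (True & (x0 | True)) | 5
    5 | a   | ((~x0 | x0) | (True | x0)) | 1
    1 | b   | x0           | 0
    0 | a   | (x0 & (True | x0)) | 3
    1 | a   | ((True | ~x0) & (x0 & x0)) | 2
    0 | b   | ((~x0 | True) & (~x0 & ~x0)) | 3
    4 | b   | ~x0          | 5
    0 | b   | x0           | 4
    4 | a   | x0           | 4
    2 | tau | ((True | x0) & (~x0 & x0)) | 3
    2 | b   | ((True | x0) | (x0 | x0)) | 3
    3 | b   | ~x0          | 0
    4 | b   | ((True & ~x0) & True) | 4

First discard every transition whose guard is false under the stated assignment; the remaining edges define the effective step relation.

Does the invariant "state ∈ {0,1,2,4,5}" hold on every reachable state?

Answer: INVARIANT VIOLATED at state 3

Trace:
Allowed set {0,1,2,4,5}
Reachable = {0,3}
  0: ok
  3: outside
reach 3 via b — violates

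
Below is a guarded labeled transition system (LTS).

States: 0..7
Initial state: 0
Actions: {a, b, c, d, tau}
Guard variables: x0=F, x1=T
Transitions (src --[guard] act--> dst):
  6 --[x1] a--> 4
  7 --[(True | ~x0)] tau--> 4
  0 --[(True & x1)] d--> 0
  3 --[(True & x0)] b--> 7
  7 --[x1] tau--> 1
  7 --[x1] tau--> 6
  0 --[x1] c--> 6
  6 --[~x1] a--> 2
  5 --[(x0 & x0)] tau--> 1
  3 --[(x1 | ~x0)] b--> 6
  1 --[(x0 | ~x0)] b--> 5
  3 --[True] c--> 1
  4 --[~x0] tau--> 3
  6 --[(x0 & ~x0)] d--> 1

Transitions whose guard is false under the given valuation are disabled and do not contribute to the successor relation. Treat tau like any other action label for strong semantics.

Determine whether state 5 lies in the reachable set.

Answer: REACHABLE

Trace:
10 transition(s) survive guard evaluation.
depth 0: {0}
depth 1: {6}  cumulative {0,6}
depth 2: {4}  cumulative {0,4,6}
depth 3: {3}  cumulative {0,3,4,6}
depth 4: {1}  cumulative {0,1,3,4,6}
depth 5: {5}  cumulative {0,1,3,4,5,6}
Reach set: {0,1,3,4,5,6}
witness 5: c·a·tau·c·b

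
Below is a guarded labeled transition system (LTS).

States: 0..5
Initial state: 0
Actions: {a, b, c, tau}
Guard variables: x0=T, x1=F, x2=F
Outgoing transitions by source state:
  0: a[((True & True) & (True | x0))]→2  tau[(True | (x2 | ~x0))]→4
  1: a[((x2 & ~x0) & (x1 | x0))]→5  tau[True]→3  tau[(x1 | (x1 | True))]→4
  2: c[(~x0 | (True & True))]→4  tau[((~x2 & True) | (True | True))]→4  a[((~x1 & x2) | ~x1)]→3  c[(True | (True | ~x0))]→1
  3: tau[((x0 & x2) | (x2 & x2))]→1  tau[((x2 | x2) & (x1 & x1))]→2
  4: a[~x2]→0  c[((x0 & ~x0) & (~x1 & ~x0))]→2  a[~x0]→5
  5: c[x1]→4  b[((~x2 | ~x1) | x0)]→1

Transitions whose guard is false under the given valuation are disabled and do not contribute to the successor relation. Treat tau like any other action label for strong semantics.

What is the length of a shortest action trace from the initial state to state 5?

BFS to 5:
  depth 0: {0}
  depth 1: {2,4}
  depth 2: {1,3}
5 never appears.

Answer: UNREACHABLE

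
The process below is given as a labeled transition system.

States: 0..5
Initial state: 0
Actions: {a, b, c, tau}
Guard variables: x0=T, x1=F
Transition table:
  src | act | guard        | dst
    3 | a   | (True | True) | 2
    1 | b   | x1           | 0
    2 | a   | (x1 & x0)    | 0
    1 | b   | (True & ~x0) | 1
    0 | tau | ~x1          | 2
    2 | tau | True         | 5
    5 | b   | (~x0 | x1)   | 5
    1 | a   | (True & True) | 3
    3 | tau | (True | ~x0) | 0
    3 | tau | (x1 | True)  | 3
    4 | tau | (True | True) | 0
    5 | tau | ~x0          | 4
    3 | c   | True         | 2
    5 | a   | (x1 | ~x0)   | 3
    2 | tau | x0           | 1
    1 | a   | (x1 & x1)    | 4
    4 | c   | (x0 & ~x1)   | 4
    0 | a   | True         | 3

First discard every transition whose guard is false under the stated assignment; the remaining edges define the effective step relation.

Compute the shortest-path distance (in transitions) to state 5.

Answer: 2

Analysis:
Layered search for 5:
  Layer 0: {0}
  Layer 1: {2,3}
  Layer 2: {1,5}
first hit 5 at d=2 via tau·tau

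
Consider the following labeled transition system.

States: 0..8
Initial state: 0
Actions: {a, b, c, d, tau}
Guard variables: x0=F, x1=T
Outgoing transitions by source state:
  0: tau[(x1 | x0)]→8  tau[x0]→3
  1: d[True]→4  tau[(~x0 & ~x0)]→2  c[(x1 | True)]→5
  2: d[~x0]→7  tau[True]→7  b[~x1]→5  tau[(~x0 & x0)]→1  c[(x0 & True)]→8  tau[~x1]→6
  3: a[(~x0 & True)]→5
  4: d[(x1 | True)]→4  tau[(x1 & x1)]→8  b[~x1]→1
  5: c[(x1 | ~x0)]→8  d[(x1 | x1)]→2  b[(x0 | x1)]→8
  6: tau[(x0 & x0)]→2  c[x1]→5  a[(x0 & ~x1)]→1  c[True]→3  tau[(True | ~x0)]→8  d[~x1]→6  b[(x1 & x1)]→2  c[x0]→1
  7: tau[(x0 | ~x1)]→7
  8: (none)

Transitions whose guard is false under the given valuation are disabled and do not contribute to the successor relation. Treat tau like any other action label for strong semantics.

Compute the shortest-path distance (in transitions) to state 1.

Layered search for 1:
  Layer 0: {0}
  Layer 1: {8}
1 never appears.

Answer: UNREACHABLE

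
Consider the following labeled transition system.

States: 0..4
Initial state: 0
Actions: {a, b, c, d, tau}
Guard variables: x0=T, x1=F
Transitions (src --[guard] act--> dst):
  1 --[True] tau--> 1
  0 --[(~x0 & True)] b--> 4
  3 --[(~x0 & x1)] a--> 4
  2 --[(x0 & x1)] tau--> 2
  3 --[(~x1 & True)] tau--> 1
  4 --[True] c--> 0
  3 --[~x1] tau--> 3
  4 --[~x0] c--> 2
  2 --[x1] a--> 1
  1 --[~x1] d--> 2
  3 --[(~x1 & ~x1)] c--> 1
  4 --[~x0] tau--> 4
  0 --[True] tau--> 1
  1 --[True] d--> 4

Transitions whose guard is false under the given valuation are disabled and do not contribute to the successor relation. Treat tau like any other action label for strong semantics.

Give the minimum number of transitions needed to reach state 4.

Breadth-first toward 4:
  L0 = {0}
  L1 = {1}
  L2 = {2,4}
depth(4)=2, e.g. tau·d

Answer: 2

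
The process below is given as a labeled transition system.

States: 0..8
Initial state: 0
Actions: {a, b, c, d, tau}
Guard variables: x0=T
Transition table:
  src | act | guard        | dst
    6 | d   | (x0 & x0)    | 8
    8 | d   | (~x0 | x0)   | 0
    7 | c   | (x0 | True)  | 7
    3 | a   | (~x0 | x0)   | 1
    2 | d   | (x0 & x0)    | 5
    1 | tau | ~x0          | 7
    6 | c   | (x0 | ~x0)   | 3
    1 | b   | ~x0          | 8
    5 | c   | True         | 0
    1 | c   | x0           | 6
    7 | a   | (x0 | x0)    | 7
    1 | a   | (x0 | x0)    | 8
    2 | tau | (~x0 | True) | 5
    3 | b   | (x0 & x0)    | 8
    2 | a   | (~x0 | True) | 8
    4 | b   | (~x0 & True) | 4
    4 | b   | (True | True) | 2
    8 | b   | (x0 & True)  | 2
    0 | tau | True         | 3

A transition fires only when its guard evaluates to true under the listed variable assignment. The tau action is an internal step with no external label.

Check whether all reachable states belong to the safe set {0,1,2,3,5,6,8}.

Answer: INVARIANT HOLDS

Trace:
Inv-set: {0,1,2,3,5,6,8}
R = {0,1,2,3,5,6,8}
  0: safe
  1: safe
  2: safe
  3: safe
  5: safe
  6: safe
  8: safe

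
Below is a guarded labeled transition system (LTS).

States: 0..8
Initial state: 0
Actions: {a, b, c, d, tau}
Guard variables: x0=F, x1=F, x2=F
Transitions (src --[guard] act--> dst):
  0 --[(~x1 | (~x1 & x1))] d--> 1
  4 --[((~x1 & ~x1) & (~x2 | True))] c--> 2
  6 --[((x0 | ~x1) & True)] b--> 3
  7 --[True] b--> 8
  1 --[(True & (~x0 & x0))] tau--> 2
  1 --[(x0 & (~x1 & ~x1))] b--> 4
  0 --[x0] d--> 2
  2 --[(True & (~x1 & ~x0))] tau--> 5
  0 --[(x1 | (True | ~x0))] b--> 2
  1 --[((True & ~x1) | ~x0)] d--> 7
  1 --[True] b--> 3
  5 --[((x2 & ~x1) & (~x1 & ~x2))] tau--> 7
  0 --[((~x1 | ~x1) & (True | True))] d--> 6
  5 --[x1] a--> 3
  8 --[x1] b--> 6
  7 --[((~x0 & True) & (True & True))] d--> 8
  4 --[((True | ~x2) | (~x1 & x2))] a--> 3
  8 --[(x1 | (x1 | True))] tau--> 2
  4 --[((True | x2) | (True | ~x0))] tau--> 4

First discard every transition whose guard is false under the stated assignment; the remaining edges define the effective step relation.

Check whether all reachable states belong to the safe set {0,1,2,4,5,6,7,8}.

Answer: INVARIANT VIOLATED at state 3

Trace:
Safe = {0,1,2,4,5,6,7,8}
Reachable = {0,1,2,3,5,6,7,8}
  0: ✓
  1: ✓
  2: ✓
  3: VIOLATES
  5: ✓
  6: ✓
  7: ✓
  8: ✓
counterexample path to 3: d·b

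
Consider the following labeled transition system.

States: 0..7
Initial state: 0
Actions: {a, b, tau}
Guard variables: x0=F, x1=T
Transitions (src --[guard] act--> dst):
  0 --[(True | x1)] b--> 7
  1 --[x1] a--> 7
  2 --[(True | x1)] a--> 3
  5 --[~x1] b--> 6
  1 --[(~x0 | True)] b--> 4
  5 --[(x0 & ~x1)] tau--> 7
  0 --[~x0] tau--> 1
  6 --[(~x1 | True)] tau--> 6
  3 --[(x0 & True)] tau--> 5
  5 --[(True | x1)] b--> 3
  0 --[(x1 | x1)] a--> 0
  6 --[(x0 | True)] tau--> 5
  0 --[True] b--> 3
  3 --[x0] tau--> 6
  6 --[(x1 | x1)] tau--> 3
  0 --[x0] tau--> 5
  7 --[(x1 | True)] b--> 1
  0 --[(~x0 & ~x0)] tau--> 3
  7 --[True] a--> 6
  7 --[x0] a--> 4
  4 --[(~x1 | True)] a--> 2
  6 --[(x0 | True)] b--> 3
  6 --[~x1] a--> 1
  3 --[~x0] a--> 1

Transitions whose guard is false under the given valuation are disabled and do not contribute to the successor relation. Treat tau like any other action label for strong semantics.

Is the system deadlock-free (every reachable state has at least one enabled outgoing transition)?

R = {0,1,2,3,4,5,6,7}
  0: a→0  b→3  b→7  tau→1  tau→3  [5 out]
  1: a→7  b→4  [2 out]
  2: a→3  [1 out]
  3: a→1  [1 out]
  4: a→2  [1 out]
  5: b→3  [1 out]
  6: b→3  tau→3  tau→5  tau→6  [4 out]
  7: a→6  b→1  [2 out]

Answer: DEADLOCK-FREE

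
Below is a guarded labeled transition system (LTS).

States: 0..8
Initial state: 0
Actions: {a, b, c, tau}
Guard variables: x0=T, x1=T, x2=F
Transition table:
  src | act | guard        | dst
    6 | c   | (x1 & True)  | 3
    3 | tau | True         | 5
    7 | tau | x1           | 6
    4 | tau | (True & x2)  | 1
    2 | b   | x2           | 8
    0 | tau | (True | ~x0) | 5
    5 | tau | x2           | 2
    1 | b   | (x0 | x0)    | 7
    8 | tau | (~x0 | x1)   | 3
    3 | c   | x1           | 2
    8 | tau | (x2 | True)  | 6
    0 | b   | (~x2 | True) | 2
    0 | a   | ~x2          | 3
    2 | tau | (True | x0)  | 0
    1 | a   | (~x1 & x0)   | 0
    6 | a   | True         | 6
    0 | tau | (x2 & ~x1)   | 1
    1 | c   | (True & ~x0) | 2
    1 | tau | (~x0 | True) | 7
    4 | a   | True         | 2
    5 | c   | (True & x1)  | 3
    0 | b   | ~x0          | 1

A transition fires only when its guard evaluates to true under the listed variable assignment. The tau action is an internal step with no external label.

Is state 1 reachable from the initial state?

After dropping false guards: 15 live edges.
L0 = {0}
L1 = {2,3,5}  cumulative {0,2,3,5}
Reach set: {0,2,3,5}

Answer: UNREACHABLE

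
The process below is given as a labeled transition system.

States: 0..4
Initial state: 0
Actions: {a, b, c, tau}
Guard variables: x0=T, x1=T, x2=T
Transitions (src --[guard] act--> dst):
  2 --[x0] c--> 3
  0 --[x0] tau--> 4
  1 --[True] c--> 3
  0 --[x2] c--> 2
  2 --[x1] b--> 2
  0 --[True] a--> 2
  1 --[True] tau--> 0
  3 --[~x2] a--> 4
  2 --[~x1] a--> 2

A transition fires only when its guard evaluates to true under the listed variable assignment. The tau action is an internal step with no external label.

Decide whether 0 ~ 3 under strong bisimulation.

Bisimulation quotient by refinement:
  P[0] = {{0,1,2,3,4}}
  P[1] = {{0},{1},{2},{3,4}}
4 equivalence class(es) (converged in 2)
0∈{0}, 3∈{3,4}

Answer: NOT BISIMILAR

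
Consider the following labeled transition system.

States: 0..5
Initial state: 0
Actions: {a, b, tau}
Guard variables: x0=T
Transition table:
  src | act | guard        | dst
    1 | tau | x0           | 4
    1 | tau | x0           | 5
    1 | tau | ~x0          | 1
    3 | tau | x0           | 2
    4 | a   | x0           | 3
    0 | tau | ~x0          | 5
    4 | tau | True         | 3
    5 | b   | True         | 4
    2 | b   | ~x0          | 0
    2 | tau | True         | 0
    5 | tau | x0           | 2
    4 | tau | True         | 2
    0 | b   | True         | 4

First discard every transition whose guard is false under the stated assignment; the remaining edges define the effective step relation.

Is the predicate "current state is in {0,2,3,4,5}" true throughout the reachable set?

Answer: INVARIANT HOLDS

Working:
Safe = {0,2,3,4,5}
R = {0,2,3,4}
  0: ✓
  2: ✓
  3: ✓
  4: ✓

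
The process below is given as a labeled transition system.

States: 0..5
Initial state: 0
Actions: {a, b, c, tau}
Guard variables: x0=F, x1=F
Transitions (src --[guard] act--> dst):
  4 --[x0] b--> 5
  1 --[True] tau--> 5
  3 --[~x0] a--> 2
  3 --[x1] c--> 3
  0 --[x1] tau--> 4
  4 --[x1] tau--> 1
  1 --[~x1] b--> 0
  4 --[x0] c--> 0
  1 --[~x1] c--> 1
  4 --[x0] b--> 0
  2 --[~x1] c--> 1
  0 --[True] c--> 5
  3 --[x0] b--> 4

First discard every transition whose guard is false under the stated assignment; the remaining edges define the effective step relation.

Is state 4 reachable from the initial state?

6 transition(s) survive guard evaluation.
L0 = {0}
L1 = {5}  now seen {0,5}
Reachable = {0,5}

Answer: UNREACHABLE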